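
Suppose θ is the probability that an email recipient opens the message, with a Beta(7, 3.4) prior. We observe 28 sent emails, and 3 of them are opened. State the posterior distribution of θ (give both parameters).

Observing 3 successes and 25 failures updates Beta(7, 3.4) by adding the success and failure counts to the two shape parameters: α = 7+3 = 10, β = 3.4+25 = 28.4.

Posterior: Beta(10, 28.4)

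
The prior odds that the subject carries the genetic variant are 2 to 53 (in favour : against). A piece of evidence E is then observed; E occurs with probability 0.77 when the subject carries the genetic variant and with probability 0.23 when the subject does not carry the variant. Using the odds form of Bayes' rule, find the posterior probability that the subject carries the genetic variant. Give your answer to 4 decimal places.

Prior odds = 2/53 = 0.037736.
Likelihood ratio for E = 0.77/0.23 = 3.3478.
Posterior odds = prior odds × LR = 0.12633.
Posterior probability = odds/(1+odds) = 0.12633/1.1263 = 0.1122.

Posterior probability ≈ 0.1122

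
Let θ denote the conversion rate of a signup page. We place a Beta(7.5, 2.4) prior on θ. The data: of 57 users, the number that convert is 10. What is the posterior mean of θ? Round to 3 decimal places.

Observing 10 successes and 47 failures updates Beta(7.5, 2.4) by adding the success and failure counts to the two shape parameters: α = 7.5+10 = 17.5, β = 2.4+47 = 49.4.
Posterior mean = α/(α+β) = 17.5/66.9 = 0.262.

Posterior mean ≈ 0.262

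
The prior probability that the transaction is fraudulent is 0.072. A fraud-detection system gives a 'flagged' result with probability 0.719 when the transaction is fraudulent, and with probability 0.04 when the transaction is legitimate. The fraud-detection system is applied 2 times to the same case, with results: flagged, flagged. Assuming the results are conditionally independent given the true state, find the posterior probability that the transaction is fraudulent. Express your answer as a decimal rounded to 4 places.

Let H be the event that the transaction is fraudulent; start with P(H) = 0.072. P('flagged'|H) = 0.719, P('flagged'|¬H) = 0.04.
Update on result 1 ('flagged'): P(H) ← 0.719·0.0720 / (0.719·0.0720 + 0.04·0.9280) = 0.051768/0.088888 = 0.5824.
Update on result 2 ('flagged'): P(H) ← 0.719·0.5824 / (0.719·0.5824 + 0.04·0.4176) = 0.41874/0.43545 = 0.9616.

Posterior P(H) ≈ 0.9616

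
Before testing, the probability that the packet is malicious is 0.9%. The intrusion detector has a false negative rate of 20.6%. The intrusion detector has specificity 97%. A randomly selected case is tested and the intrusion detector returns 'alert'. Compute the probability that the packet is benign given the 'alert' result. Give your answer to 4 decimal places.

Let H be the event that the packet is malicious. P(H) = 0.009, so P(¬H) = 0.991. With E the 'alert' result, P(E|H) = 0.794 and P(E|¬H) = 0.03.
P(E) = 0.794·0.009 + 0.03·0.991 = 0.0071460 + 0.029730 = 0.036876.
By Bayes' theorem, P(H|E) = 0.0071460 / 0.036876 = 0.1938. Hence P(¬H|E) = 1 − 0.1938 = 0.8062.

P(¬H | E) ≈ 0.8062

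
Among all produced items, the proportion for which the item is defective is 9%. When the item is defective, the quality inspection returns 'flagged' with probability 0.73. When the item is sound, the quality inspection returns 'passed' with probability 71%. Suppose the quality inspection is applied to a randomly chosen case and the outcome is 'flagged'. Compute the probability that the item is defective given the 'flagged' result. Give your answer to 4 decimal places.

Let H be the event that the item is defective. P(H) = 0.09, so P(¬H) = 0.91. With E the 'flagged' result, P(E|H) = 0.73 and P(E|¬H) = 0.29.
P(E) = 0.73·0.09 + 0.29·0.91 = 0.065700 + 0.26390 = 0.32960.
By Bayes' theorem, P(H|E) = 0.065700 / 0.32960 = 0.1993.

P(H | E) ≈ 0.1993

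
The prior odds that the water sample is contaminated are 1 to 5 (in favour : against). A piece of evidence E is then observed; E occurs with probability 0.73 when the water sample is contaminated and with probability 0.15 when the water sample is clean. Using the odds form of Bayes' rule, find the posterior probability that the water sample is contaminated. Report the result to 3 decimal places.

Prior odds = 1/5 = 0.20000. In log-odds, ln(0.20000) = -1.6094.
Add log likelihood ratio: ln(4.8667) = 1.5824.
Posterior log-odds = -0.027029, so posterior odds = exp(-0.027029) = 0.97333. Converting, P(H|E) = 0.97333/1.9733 = 0.493.

Posterior probability ≈ 0.493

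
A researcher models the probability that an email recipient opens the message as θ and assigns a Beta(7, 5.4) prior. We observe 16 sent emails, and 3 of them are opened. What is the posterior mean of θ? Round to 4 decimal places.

Observing 3 successes and 13 failures updates Beta(7, 5.4) by adding the success and failure counts to the two shape parameters: α = 7+3 = 10, β = 5.4+13 = 18.4.
E[θ | data] = 10/(10+18.4) = 0.3521.

Posterior mean ≈ 0.3521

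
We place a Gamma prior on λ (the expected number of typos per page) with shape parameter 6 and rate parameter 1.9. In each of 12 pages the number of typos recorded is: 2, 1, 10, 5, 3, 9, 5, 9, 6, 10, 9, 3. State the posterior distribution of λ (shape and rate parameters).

Posterior: Gamma(shape=78, rate=13.9)

The Poisson likelihood adds the total count to the shape and the number of exposure periods to the rate. Here ∑xᵢ = 72 and n = 12, so shape 6→78 and rate 1.9→13.9.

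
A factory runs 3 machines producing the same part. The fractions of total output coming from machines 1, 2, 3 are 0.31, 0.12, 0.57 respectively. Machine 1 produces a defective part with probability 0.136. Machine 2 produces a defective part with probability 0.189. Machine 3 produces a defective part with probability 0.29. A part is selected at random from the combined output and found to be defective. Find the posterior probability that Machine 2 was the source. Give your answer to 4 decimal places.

P(defective|M1) = 0.136; P(defective|M2) = 0.189; P(defective|M3) = 0.29.
Prior × likelihood for each source: 0.31·0.136=0.04216, 0.12·0.189=0.02268, 0.57·0.29=0.1653. Summing gives P(defective) = 0.23014.
P(Machine 2 | defective) = 0.02268 / 0.23014 = 0.0985.

Posterior probability ≈ 0.0985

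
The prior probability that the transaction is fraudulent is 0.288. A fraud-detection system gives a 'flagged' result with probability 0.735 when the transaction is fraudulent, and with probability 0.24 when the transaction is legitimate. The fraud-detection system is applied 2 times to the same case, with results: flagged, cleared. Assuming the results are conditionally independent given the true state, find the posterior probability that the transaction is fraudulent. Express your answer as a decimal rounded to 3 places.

Let H be the event that the transaction is fraudulent; start with P(H) = 0.288. P('flagged'|H) = 0.735, P('flagged'|¬H) = 0.24.
Update on result 1 ('flagged'): P(H) ← 0.735·0.2880 / (0.735·0.2880 + 0.24·0.7120) = 0.21168/0.38256 = 0.5533.
Update on result 2 ('cleared'): P(H) ← 0.265·0.5533 / (0.265·0.5533 + 0.76·0.4467) = 0.14663/0.48610 = 0.3016.

Posterior P(H) ≈ 0.302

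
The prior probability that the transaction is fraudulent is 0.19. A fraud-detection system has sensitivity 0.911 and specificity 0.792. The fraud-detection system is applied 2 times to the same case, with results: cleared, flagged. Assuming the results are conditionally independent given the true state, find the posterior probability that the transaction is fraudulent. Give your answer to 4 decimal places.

Posterior P(H) ≈ 0.1035

Let H be the event that the transaction is fraudulent; start with P(H) = 0.19. P('flagged'|H) = 0.911, P('flagged'|¬H) = 0.208.
Update on result 1 ('cleared'): P(H) ← 0.089·0.1900 / (0.089·0.1900 + 0.792·0.8100) = 0.016910/0.65843 = 0.0257.
Update on result 2 ('flagged'): P(H) ← 0.911·0.0257 / (0.911·0.0257 + 0.208·0.9743) = 0.023397/0.22605 = 0.1035.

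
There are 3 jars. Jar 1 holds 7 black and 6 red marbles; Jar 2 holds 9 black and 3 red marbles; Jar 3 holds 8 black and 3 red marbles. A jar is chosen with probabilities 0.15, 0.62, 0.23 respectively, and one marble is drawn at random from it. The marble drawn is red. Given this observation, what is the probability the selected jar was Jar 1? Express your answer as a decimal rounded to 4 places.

P(red|Jar 1) = 0.4615; P(red|Jar 2) = 0.25; P(red|Jar 3) = 0.2727.
Prior × likelihood for each source: 0.15·0.4615=0.06923, 0.62·0.25=0.1550, 0.23·0.2727=0.06273. Summing gives P(red) = 0.28696.
P(Jar 1 | red) = 0.06923 / 0.28696 = 0.2413.

Posterior probability ≈ 0.2413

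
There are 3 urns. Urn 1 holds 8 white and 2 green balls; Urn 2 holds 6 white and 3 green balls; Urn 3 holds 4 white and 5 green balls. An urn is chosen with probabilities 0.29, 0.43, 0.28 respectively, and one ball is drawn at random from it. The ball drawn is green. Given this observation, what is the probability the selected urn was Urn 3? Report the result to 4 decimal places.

Tabulate prior·likelihood by source: [1] prior 0.29, lik 0.2, product 0.05800; [2] prior 0.43, lik 0.3333, product 0.1433; [3] prior 0.28, lik 0.5556, product 0.1556.
Normalizing constant = 0.35689; the posterior for Urn 3 is its product over the sum, 0.1556/0.35689 = 0.4359.

Posterior probability ≈ 0.4359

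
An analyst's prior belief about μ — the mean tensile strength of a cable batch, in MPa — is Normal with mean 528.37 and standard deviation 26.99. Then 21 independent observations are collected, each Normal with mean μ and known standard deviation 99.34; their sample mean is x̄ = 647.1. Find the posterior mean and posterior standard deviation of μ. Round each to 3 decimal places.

Posterior mean ≈ 600.542; posterior SD ≈ 16.901

Prior precision 1/τ₀² = 1/26.99² = 0.00137276; data precision n/σ² = 21/99.34² = 0.00212800.
Posterior precision = 0.00137276 + 0.00212800 = 0.00350076, giving posterior SD = 1/√0.00350076 = 16.901.
Posterior mean = (0.00137276·528.37 + 0.00212800·647.1) / 0.00350076 = 600.542.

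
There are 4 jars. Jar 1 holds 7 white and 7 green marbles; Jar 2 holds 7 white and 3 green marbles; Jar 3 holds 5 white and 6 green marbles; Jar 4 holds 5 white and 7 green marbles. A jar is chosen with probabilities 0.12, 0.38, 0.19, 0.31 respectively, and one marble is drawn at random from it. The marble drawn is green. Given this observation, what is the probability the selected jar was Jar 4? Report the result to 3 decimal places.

Posterior probability ≈ 0.394

Tabulate prior·likelihood by source: [1] prior 0.12, lik 0.5, product 0.06000; [2] prior 0.38, lik 0.3, product 0.1140; [3] prior 0.19, lik 0.5455, product 0.1036; [4] prior 0.31, lik 0.5833, product 0.1808.
Normalizing constant = 0.45847; the posterior for Jar 4 is its product over the sum, 0.1808/0.45847 = 0.394.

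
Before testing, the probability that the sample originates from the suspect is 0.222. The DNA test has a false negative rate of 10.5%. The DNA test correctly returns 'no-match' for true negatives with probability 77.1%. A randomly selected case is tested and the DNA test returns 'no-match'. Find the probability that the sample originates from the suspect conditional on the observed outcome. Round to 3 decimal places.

P(H | E) ≈ 0.037

Let H be the event that the sample originates from the suspect. P(H) = 0.222, so P(¬H) = 0.778. With E the 'no-match' result, P(E|H) = 0.105 and P(E|¬H) = 0.771.
P(E) = 0.105·0.222 + 0.771·0.778 = 0.023310 + 0.59984 = 0.62315.
By Bayes' theorem, P(H|E) = 0.023310 / 0.62315 = 0.037.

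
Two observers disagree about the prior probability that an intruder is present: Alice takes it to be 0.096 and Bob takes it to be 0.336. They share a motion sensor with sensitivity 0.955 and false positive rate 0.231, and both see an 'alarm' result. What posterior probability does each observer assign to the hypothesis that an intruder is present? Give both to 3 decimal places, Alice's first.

The likelihood ratio for an 'alarm' result is 0.955/0.231 = 4.1342.
Alice: prior odds 0.096/0.904 = 0.10619; posterior odds 0.43903; posterior probability 0.305.
Bob: prior odds 0.336/0.664 = 0.50602; posterior odds 2.0920; posterior probability 0.677.

Alice: 0.305; Bob: 0.677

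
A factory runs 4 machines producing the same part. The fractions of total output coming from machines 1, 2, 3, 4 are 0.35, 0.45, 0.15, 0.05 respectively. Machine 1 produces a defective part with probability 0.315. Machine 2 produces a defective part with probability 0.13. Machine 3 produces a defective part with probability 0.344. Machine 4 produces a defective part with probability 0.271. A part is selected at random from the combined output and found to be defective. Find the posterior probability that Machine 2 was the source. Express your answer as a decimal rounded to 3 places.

Posterior probability ≈ 0.250

P(defective|M1) = 0.315; P(defective|M2) = 0.13; P(defective|M3) = 0.344; P(defective|M4) = 0.271.
Prior × likelihood for each source: 0.35·0.315=0.1102, 0.45·0.13=0.05850, 0.15·0.344=0.05160, 0.05·0.271=0.01355. Summing gives P(defective) = 0.23390.
P(Machine 2 | defective) = 0.05850 / 0.23390 = 0.250.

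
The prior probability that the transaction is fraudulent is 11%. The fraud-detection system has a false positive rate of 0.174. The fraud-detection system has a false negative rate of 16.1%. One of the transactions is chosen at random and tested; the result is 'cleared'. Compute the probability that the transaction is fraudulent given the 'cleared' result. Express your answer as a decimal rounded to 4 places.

Let H be the event that the transaction is fraudulent. P(H) = 0.11, so P(¬H) = 0.89. With E the 'cleared' result, P(E|H) = 0.161 and P(E|¬H) = 0.826.
P(E) = 0.161·0.11 + 0.826·0.89 = 0.017710 + 0.73514 = 0.75285.
By Bayes' theorem, P(H|E) = 0.017710 / 0.75285 = 0.0235.

P(H | E) ≈ 0.0235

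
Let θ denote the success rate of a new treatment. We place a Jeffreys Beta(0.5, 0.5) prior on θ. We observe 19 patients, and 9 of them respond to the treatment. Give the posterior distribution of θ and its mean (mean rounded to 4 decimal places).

Posterior: Beta(9.5, 10.5); mean ≈ 0.4750

The binomial likelihood is conjugate to the Beta prior: with 9 successes and 10 failures, the posterior is Beta(0.5+9, 0.5+10) = Beta(9.5, 10.5).
E[θ | data] = 9.5/(9.5+10.5) = 0.4750.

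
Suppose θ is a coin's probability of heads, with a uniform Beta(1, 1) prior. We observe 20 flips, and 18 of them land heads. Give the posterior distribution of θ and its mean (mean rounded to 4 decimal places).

Posterior: Beta(19, 3); mean ≈ 0.8636

Observing 18 successes and 2 failures updates Beta(1, 1) by adding the success and failure counts to the two shape parameters: α = 1+18 = 19, β = 1+2 = 3.
Posterior mean = α/(α+β) = 19/22 = 0.8636.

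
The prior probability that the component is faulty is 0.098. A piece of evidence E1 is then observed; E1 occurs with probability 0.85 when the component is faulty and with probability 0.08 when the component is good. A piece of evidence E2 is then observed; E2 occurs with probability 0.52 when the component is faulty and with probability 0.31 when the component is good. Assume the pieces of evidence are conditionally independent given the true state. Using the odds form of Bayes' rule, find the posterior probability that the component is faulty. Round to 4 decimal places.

Prior odds = 0.098/(1−0.098) = 0.10865. In log-odds, ln(0.10865) = -2.2196.
Add log likelihood ratios: ln(10.625) + ln(1.6774) = 2.8805.
Posterior log-odds = 0.66082, so posterior odds = exp(0.66082) = 1.9364. Converting, P(H|E) = 1.9364/2.9364 = 0.6594.

Posterior probability ≈ 0.6594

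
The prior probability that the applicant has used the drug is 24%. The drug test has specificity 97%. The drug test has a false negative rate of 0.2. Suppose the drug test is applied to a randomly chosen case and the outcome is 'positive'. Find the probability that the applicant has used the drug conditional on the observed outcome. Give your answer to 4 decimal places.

P(H | E) ≈ 0.8939

Let H be the event that the applicant has used the drug. P(H) = 0.24, so P(¬H) = 0.76. With E the 'positive' result, P(E|H) = 0.8 and P(E|¬H) = 0.03.
P(E) = 0.8·0.24 + 0.03·0.76 = 0.19200 + 0.022800 = 0.21480.
By Bayes' theorem, P(H|E) = 0.19200 / 0.21480 = 0.8939.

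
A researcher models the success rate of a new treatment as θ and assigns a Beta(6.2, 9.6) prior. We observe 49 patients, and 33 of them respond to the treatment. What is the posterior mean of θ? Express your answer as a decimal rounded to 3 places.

The binomial likelihood is conjugate to the Beta prior: with 33 successes and 16 failures, the posterior is Beta(6.2+33, 9.6+16) = Beta(39.2, 25.6).
Posterior mean = α/(α+β) = 39.2/64.8 = 0.605.

Posterior mean ≈ 0.605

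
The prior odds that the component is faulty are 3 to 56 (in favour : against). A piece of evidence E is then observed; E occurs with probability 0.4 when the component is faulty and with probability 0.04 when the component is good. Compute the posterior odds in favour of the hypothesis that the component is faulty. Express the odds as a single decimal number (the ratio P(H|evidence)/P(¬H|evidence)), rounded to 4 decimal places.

Prior odds = 3/56 = 0.053571.
Likelihood ratio for E = 0.4/0.04 = 10.000.
Posterior odds = prior odds × LR = 0.53571.

Posterior odds ≈ 0.5357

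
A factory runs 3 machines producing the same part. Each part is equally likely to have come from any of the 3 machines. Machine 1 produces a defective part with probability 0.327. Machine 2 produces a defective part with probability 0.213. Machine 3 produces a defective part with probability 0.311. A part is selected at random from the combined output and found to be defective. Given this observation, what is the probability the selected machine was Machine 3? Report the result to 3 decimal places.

P(defective|M1) = 0.327; P(defective|M2) = 0.213; P(defective|M3) = 0.311.
Prior × likelihood for each source: 0.333333·0.327=0.1090, 0.333333·0.213=0.07100, 0.333333·0.311=0.1037. Summing gives P(defective) = 0.28367.
P(Machine 3 | defective) = 0.1037 / 0.28367 = 0.365.

Posterior probability ≈ 0.365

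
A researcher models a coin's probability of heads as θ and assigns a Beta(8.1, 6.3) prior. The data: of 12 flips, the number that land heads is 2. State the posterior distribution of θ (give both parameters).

Posterior: Beta(10.1, 16.3)

Observing 2 successes and 10 failures updates Beta(8.1, 6.3) by adding the success and failure counts to the two shape parameters: α = 8.1+2 = 10.1, β = 6.3+10 = 16.3.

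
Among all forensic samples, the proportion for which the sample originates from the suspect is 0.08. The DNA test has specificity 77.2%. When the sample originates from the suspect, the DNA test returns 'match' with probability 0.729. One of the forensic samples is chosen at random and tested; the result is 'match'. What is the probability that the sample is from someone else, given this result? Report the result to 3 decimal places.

P(¬H | E) ≈ 0.782

Write H for 'the sample originates from the suspect'. Prior odds H:¬H = 0.08/0.92 = 0.086957. For the 'match' outcome, the likelihood ratio is 0.729/0.228 = 3.1974.
Posterior odds = 0.086957 × 3.1974 = 0.27803, so P(H|E) = 0.27803/(1+0.27803) = 0.218. Then P(¬H|E) = 1 − 0.218 = 0.782.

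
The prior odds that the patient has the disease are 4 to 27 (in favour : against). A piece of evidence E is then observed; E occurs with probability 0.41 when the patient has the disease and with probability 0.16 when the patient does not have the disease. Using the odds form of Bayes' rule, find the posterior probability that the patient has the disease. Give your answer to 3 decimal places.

Prior odds = 4/27 = 0.14815. In log-odds, ln(0.14815) = -1.9095.
Add log likelihood ratio: ln(2.5625) = 0.94098.
Posterior log-odds = -0.96856, so posterior odds = exp(-0.96856) = 0.37963. Converting, P(H|E) = 0.37963/1.3796 = 0.275.

Posterior probability ≈ 0.275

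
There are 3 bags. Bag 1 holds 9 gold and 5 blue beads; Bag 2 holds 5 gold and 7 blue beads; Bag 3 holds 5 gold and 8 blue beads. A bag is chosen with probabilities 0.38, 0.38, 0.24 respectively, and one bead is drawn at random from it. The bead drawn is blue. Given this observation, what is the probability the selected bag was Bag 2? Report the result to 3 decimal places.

Posterior probability ≈ 0.439

Tabulate prior·likelihood by source: [1] prior 0.38, lik 0.3571, product 0.1357; [2] prior 0.38, lik 0.5833, product 0.2217; [3] prior 0.24, lik 0.6154, product 0.1477.
Normalizing constant = 0.50507; the posterior for Bag 2 is its product over the sum, 0.2217/0.50507 = 0.439.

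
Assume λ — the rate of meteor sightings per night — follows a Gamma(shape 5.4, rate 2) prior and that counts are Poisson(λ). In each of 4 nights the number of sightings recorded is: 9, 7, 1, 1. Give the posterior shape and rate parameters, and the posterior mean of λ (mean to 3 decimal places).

Posterior: Gamma(shape=23.4, rate=6); mean ≈ 3.900

The Poisson likelihood adds the total count to the shape and the number of exposure periods to the rate. Here ∑xᵢ = 18 and n = 4, so shape 5.4→23.4 and rate 2→6.
E[λ | data] = 23.4/6 = 3.900.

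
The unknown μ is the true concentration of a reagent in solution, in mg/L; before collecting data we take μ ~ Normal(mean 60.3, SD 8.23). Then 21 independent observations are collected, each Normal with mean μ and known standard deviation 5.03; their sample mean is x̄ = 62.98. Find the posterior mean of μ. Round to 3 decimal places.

Posterior mean ≈ 62.933

Prior precision 1/τ₀² = 1/8.23² = 0.0147639; data precision n/σ² = 21/5.03² = 0.830010.
Posterior precision = 0.0147639 + 0.830010 = 0.844774.
Posterior mean = (0.0147639·60.3 + 0.830010·62.98) / 0.844774 = 62.933.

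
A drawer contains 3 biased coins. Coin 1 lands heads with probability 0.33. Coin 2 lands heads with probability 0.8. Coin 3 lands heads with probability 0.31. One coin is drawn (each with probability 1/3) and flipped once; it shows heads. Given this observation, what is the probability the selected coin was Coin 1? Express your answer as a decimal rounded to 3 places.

Posterior probability ≈ 0.229

P(heads|C1) = 0.33; P(heads|C2) = 0.8; P(heads|C3) = 0.31.
Prior × likelihood for each source: 0.333333·0.33=0.1100, 0.333333·0.8=0.2667, 0.333333·0.31=0.1033. Summing gives P(heads) = 0.48000.
P(Coin 1 | heads) = 0.1100 / 0.48000 = 0.229.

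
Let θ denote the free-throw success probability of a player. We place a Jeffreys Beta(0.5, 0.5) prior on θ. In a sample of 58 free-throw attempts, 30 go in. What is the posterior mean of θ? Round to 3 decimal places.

Posterior mean ≈ 0.517

Observing 30 successes and 28 failures updates Beta(0.5, 0.5) by adding the success and failure counts to the two shape parameters: α = 0.5+30 = 30.5, β = 0.5+28 = 28.5.
E[θ | data] = 30.5/(30.5+28.5) = 0.517.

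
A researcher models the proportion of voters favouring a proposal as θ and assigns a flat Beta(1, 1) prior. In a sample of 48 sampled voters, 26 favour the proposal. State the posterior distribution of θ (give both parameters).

The binomial likelihood is conjugate to the Beta prior: with 26 successes and 22 failures, the posterior is Beta(1+26, 1+22) = Beta(27, 23).

Posterior: Beta(27, 23)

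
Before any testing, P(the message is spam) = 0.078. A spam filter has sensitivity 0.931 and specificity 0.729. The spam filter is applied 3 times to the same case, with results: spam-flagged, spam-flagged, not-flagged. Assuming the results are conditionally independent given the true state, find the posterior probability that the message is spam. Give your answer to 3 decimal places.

Let H be the event that the message is spam; start with P(H) = 0.078. P('spam-flagged'|H) = 0.931, P('spam-flagged'|¬H) = 0.271.
Update on result 1 ('spam-flagged'): P(H) ← 0.931·0.0780 / (0.931·0.0780 + 0.271·0.9220) = 0.072618/0.32248 = 0.2252.
Update on result 2 ('spam-flagged'): P(H) ← 0.931·0.2252 / (0.931·0.2252 + 0.271·0.7748) = 0.20965/0.41962 = 0.4996.
Update on result 3 ('not-flagged'): P(H) ← 0.069·0.4996 / (0.069·0.4996 + 0.729·0.5004) = 0.034473/0.39926 = 0.0863.

Posterior P(H) ≈ 0.086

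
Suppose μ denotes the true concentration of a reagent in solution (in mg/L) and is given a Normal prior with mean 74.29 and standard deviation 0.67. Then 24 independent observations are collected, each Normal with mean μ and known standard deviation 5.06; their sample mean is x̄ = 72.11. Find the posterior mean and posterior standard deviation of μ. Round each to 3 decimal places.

Posterior mean ≈ 73.644; posterior SD ≈ 0.562

With known σ, the Normal prior is conjugate. Weight on the data is w = (n/σ²)/(n/σ² + 1/τ₀²) = 0.937368/(0.937368+2.22767) = 0.29616.
Posterior mean = w·x̄ + (1−w)·μ₀ = 0.29616·72.11 + 0.70384·74.29 = 73.644. Posterior variance = 1/(0.937368+2.22767) = 0.315952, so SD = 0.562.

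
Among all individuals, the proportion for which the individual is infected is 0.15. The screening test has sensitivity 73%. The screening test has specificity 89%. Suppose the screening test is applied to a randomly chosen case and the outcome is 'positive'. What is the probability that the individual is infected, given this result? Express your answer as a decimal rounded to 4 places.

P(H | E) ≈ 0.5394

Write H for 'the individual is infected'. Prior odds H:¬H = 0.15/0.85 = 0.17647. For the 'positive' outcome, the likelihood ratio is 0.73/0.11 = 6.6364.
Posterior odds = 0.17647 × 6.6364 = 1.1711, so P(H|E) = 1.1711/(1+1.1711) = 0.5394.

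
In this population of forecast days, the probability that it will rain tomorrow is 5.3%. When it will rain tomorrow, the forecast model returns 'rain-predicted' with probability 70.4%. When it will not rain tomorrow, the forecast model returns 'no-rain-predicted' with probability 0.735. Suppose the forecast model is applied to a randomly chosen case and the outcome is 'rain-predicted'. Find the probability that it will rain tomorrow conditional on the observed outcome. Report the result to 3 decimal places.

P(H | E) ≈ 0.129

Write H for 'it will rain tomorrow'. Prior odds H:¬H = 0.053/0.947 = 0.055966. For the 'rain-predicted' outcome, the likelihood ratio is 0.704/0.265 = 2.6566.
Posterior odds = 0.055966 × 2.6566 = 0.14868, so P(H|E) = 0.14868/(1+0.14868) = 0.129.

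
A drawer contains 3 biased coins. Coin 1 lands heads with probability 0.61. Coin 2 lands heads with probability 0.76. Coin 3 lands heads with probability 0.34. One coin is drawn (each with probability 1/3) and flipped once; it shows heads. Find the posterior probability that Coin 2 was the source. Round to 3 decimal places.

Posterior probability ≈ 0.444

P(heads|C1) = 0.61; P(heads|C2) = 0.76; P(heads|C3) = 0.34.
Prior × likelihood for each source: 0.333333·0.61=0.2033, 0.333333·0.76=0.2533, 0.333333·0.34=0.1133. Summing gives P(heads) = 0.57000.
P(Coin 2 | heads) = 0.2533 / 0.57000 = 0.444.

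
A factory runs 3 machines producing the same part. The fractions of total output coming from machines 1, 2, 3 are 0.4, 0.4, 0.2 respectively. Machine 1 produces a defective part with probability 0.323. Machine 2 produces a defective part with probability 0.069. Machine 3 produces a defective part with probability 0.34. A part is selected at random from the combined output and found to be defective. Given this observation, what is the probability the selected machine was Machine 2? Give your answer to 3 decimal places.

Posterior probability ≈ 0.123

Tabulate prior·likelihood by source: [1] prior 0.4, lik 0.323, product 0.1292; [2] prior 0.4, lik 0.069, product 0.02760; [3] prior 0.2, lik 0.34, product 0.06800.
Normalizing constant = 0.22480; the posterior for Machine 2 is its product over the sum, 0.02760/0.22480 = 0.123.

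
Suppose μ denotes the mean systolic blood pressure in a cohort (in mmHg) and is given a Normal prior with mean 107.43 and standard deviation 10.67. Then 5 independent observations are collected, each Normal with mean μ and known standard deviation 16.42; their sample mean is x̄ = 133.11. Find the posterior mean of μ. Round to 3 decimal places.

Posterior mean ≈ 124.856

Prior precision 1/τ₀² = 1/10.67² = 0.00878357; data precision n/σ² = 5/16.42² = 0.0185449.
Posterior precision = 0.00878357 + 0.0185449 = 0.0273284.
Posterior mean = (0.00878357·107.43 + 0.0185449·133.11) / 0.0273284 = 124.856.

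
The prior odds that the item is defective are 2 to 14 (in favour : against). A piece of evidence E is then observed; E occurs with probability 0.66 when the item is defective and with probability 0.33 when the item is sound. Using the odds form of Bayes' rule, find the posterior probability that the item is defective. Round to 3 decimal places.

Posterior probability ≈ 0.222

Prior odds = 2/14 = 0.14286. In log-odds, ln(0.14286) = -1.9459.
Add log likelihood ratio: ln(2.0000) = 0.69315.
Posterior log-odds = -1.2528, so posterior odds = exp(-1.2528) = 0.28571. Converting, P(H|E) = 0.28571/1.2857 = 0.222.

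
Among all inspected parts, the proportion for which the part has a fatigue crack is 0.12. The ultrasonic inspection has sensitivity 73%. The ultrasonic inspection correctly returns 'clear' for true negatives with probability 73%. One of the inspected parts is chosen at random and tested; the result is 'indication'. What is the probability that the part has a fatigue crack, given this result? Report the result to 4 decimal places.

Let H be the event that the part has a fatigue crack. P(H) = 0.12, so P(¬H) = 0.88. With E the 'indication' result, P(E|H) = 0.73 and P(E|¬H) = 0.27.
P(E) = 0.73·0.12 + 0.27·0.88 = 0.087600 + 0.23760 = 0.32520.
By Bayes' theorem, P(H|E) = 0.087600 / 0.32520 = 0.2694.

P(H | E) ≈ 0.2694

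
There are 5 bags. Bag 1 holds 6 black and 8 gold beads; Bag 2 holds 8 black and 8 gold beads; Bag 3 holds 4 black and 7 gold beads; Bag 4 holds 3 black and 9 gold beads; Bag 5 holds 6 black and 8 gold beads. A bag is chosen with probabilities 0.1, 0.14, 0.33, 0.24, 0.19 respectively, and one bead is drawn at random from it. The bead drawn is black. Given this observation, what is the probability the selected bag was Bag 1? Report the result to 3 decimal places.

Tabulate prior·likelihood by source: [1] prior 0.1, lik 0.4286, product 0.04286; [2] prior 0.14, lik 0.5, product 0.07000; [3] prior 0.33, lik 0.3636, product 0.1200; [4] prior 0.24, lik 0.25, product 0.06000; [5] prior 0.19, lik 0.4286, product 0.08143.
Normalizing constant = 0.37429; the posterior for Bag 1 is its product over the sum, 0.04286/0.37429 = 0.115.

Posterior probability ≈ 0.115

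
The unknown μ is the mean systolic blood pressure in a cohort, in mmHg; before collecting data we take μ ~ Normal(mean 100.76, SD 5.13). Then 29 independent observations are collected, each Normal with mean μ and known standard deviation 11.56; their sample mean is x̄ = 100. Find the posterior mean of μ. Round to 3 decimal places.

Prior precision 1/τ₀² = 1/5.13² = 0.0379984; data precision n/σ² = 29/11.56² = 0.217011.
Posterior precision = 0.0379984 + 0.217011 = 0.255010.
Posterior mean = (0.0379984·100.76 + 0.217011·100) / 0.255010 = 100.113.

Posterior mean ≈ 100.113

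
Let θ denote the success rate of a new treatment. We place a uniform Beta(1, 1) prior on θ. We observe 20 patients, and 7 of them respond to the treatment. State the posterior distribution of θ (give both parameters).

Posterior: Beta(8, 14)

Observing 7 successes and 13 failures updates Beta(1, 1) by adding the success and failure counts to the two shape parameters: α = 1+7 = 8, β = 1+13 = 14.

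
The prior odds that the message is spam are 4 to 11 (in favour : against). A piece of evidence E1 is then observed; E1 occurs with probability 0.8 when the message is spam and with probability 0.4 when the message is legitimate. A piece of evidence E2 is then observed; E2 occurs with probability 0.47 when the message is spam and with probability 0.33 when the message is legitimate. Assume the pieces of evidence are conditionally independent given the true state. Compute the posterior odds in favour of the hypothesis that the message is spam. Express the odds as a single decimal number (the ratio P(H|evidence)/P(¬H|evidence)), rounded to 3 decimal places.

Prior odds = 4/11 = 0.36364.
Likelihood ratio for E1 = 0.8/0.4 = 2.0000.
Likelihood ratio for E2 = 0.47/0.33 = 1.4242.
Posterior odds = prior odds × LR₁ × LR₂ = 1.0358.

Posterior odds ≈ 1.036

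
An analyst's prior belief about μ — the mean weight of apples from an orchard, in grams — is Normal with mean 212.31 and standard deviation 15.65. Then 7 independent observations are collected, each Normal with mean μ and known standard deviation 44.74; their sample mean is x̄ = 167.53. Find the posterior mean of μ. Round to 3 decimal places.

With known σ, the Normal prior is conjugate. Weight on the data is w = (n/σ²)/(n/σ² + 1/τ₀²) = 0.00349708/(0.00349708+0.00408292) = 0.46136.
Posterior mean = w·x̄ + (1−w)·μ₀ = 0.46136·167.53 + 0.53864·212.31 = 191.650.

Posterior mean ≈ 191.650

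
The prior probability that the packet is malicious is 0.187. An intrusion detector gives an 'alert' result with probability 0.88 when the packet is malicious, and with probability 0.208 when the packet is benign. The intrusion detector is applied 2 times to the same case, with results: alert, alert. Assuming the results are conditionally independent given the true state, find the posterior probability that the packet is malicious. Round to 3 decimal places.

With H the event that the packet is malicious, the joint likelihood of the observed sequence is P(data|H) = 0.88·0.88 = 0.77440 and P(data|¬H) = 0.208·0.208 = 0.043264.
Bayes: P(H|data) = 0.187·0.77440 / (0.187·0.77440 + 0.813·0.043264) = 0.14481/0.17999 = 0.8046.

Posterior P(H) ≈ 0.805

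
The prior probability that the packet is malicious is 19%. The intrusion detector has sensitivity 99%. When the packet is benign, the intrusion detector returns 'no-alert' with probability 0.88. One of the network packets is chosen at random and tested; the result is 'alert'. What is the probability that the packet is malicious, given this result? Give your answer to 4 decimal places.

P(H | E) ≈ 0.6593

Write H for 'the packet is malicious'. Prior odds H:¬H = 0.19/0.81 = 0.23457. For the 'alert' outcome, the likelihood ratio is 0.99/0.12 = 8.2500.
Posterior odds = 0.23457 × 8.2500 = 1.9352, so P(H|E) = 1.9352/(1+1.9352) = 0.6593.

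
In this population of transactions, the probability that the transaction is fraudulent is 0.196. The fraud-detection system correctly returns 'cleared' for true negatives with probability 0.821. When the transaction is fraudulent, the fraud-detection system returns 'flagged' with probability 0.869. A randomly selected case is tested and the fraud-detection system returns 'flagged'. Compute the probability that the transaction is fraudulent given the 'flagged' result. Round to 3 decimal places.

Write H for 'the transaction is fraudulent'. Prior odds H:¬H = 0.196/0.804 = 0.24378. For the 'flagged' outcome, the likelihood ratio is 0.869/0.179 = 4.8547.
Posterior odds = 0.24378 × 4.8547 = 1.1835, so P(H|E) = 1.1835/(1+1.1835) = 0.542.

P(H | E) ≈ 0.542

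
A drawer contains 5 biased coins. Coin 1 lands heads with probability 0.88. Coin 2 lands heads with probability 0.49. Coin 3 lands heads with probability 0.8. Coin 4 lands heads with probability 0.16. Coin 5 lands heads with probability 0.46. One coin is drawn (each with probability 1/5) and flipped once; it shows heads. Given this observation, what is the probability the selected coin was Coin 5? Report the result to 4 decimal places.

Tabulate prior·likelihood by source: [1] prior 0.2, lik 0.88, product 0.1760; [2] prior 0.2, lik 0.49, product 0.09800; [3] prior 0.2, lik 0.8, product 0.1600; [4] prior 0.2, lik 0.16, product 0.03200; [5] prior 0.2, lik 0.46, product 0.09200.
Normalizing constant = 0.55800; the posterior for Coin 5 is its product over the sum, 0.09200/0.55800 = 0.1649.

Posterior probability ≈ 0.1649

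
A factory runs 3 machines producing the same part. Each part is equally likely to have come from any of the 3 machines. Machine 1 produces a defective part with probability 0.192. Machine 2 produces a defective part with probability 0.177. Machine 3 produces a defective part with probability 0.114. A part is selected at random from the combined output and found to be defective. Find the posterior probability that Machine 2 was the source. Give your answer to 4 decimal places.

Posterior probability ≈ 0.3665

P(defective|M1) = 0.192; P(defective|M2) = 0.177; P(defective|M3) = 0.114.
Prior × likelihood for each source: 0.333333·0.192=0.06400, 0.333333·0.177=0.05900, 0.333333·0.114=0.03800. Summing gives P(defective) = 0.16100.
P(Machine 2 | defective) = 0.05900 / 0.16100 = 0.3665.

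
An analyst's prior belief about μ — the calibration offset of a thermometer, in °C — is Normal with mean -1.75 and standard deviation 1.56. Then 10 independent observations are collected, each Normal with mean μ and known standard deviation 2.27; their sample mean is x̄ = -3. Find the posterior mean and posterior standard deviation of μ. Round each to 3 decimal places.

Prior precision 1/τ₀² = 1/1.56² = 0.410914; data precision n/σ² = 10/2.27² = 1.94065.
Posterior precision = 0.410914 + 1.94065 = 2.35157, giving posterior SD = 1/√2.35157 = 0.652.
Posterior mean = (0.410914·-1.75 + 1.94065·-3) / 2.35157 = -2.782.

Posterior mean ≈ -2.782; posterior SD ≈ 0.652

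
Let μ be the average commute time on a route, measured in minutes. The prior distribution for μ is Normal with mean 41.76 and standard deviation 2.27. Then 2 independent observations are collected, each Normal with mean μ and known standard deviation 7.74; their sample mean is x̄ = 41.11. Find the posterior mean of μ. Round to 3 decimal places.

With known σ, the Normal prior is conjugate. Weight on the data is w = (n/σ²)/(n/σ² + 1/τ₀²) = 0.0333847/(0.0333847+0.194065) = 0.14678.
Posterior mean = w·x̄ + (1−w)·μ₀ = 0.14678·41.11 + 0.85322·41.76 = 41.665.

Posterior mean ≈ 41.665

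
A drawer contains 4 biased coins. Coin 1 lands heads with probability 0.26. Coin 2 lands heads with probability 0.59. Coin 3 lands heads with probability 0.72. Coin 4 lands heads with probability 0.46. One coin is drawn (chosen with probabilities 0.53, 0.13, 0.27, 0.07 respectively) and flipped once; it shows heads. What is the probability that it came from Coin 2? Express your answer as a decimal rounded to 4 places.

Posterior probability ≈ 0.1739

P(heads|C1) = 0.26; P(heads|C2) = 0.59; P(heads|C3) = 0.72; P(heads|C4) = 0.46.
Prior × likelihood for each source: 0.53·0.26=0.1378, 0.13·0.59=0.07670, 0.27·0.72=0.1944, 0.07·0.46=0.03220. Summing gives P(heads) = 0.44110.
P(Coin 2 | heads) = 0.07670 / 0.44110 = 0.1739.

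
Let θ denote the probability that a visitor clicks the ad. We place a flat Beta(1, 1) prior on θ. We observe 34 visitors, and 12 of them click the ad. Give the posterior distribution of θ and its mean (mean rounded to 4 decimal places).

The binomial likelihood is conjugate to the Beta prior: with 12 successes and 22 failures, the posterior is Beta(1+12, 1+22) = Beta(13, 23).
E[θ | data] = 13/(13+23) = 0.3611.

Posterior: Beta(13, 23); mean ≈ 0.3611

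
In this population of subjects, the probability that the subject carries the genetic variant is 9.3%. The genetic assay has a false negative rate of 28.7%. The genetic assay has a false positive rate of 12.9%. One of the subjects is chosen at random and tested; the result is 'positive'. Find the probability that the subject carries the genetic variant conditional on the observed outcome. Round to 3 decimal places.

Let H be the event that the subject carries the genetic variant. P(H) = 0.093, so P(¬H) = 0.907. With E the 'positive' result, P(E|H) = 0.713 and P(E|¬H) = 0.129.
P(E) = 0.713·0.093 + 0.129·0.907 = 0.066309 + 0.11700 = 0.18331.
By Bayes' theorem, P(H|E) = 0.066309 / 0.18331 = 0.362.

P(H | E) ≈ 0.362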